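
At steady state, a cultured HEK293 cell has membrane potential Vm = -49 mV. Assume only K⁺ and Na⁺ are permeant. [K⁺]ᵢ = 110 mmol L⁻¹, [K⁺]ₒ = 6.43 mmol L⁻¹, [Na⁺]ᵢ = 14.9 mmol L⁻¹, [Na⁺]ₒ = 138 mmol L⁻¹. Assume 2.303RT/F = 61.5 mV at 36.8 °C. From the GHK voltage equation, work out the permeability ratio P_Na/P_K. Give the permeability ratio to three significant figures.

0.0821

Let α = P_Na/P_K. GHK: Vm = 61.5·log₁₀[(Kₒ + α·Naₒ)/(Kᵢ + α·Naᵢ)].
10^(Vm/61.5) = 10^(-49.0/61.5) = 0.15968
So 0.15968·(Kᵢ + α·Naᵢ) = Kₒ + α·Naₒ → α = (0.15968·110.0 − 6.43) / (138.0 − 0.15968·14.9)
α = (17.56 − 6.43) / (138.0 − 2.379) = 11.13/135.6 = 0.0821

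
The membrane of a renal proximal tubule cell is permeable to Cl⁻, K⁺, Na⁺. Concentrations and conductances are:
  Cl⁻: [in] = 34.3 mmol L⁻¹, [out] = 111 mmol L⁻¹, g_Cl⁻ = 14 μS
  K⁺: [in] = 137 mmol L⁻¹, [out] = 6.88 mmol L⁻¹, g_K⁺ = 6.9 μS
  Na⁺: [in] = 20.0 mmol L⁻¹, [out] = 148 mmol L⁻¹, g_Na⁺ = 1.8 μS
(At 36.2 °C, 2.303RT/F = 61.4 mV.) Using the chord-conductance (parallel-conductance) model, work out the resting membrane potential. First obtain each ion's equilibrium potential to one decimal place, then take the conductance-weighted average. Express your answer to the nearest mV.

-39 mV

E_Cl⁻ = (61.4/-1)·log₁₀(111/34.3) = -31.3 mV
E_K⁺ = (61.4/1)·log₁₀(6.88/137) = -79.8 mV
E_Na⁺ = (61.4/1)·log₁₀(148/20.0) = 53.4 mV
Vm = (Σ gᵢEᵢ)/(Σ gᵢ) = (14·-31.3 + 6.9·-79.8 + 1.8·53.4) / (14 + 6.9 + 1.8)
= -892.70 / 22.7 = -39.33 mV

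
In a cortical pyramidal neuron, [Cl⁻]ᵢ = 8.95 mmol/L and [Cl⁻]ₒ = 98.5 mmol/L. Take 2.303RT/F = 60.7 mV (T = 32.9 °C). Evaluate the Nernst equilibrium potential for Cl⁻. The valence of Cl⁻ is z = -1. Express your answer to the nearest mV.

E = (60.7/z) · log₁₀([Cl⁻]_out/[Cl⁻]_in) with z = -1.
For an anion, dividing by z = -1 reverses the sign.
= (60.7/-1) · log₁₀(98.5/8.95) = -60.70 · log₁₀(11.01)
= -60.70 · (1.0416) = -63.23 mV

-63 mV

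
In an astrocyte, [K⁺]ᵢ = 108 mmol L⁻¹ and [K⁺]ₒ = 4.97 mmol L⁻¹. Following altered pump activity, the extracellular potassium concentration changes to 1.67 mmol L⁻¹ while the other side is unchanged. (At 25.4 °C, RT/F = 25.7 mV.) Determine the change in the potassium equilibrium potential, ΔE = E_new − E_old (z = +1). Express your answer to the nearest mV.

E_old = (25.7/1)·ln(4.97/108) = -79.12 mV
E_new = (25.7/1)·ln(1.67/108) = -107.15 mV
ΔE = -107.15 − (-79.12) = -28.03 mV

-28 mV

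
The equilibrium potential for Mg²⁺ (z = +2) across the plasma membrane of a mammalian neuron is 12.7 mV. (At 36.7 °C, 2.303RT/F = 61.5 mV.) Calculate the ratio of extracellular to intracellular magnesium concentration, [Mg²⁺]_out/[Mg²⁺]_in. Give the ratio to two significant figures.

2.6

log₁₀([out]/[in]) = E·z/(61.5) = 12.7 × 2 / 61.5 = 0.4130
[out]/[in] = 10^(0.4130) = 2.588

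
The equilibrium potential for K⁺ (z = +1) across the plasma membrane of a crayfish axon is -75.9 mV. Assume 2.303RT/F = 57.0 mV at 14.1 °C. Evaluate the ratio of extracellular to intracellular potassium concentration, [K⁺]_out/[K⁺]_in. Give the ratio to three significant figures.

0.0466

log₁₀([out]/[in]) = E·z/(57.0) = -75.9 × 1 / 57.0 = -1.3316
[out]/[in] = 10^(-1.3316) = 0.0466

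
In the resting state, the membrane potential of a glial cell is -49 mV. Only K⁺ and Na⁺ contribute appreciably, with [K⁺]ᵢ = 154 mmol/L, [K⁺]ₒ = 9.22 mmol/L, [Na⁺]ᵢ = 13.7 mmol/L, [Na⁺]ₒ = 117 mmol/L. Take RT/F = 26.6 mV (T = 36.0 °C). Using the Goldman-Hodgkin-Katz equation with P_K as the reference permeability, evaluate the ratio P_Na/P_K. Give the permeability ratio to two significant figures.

Let α = P_Na/P_K. GHK: Vm = 26.6·ln[(Kₒ + α·Naₒ)/(Kᵢ + α·Naᵢ)].
e^(Vm/26.6) = e^(-49.0/26.6) = 0.15848
So 0.15848·(Kᵢ + α·Naᵢ) = Kₒ + α·Naₒ → α = (0.15848·154.0 − 9.22) / (117.0 − 0.15848·13.7)
α = (24.41 − 9.22) / (117.0 − 2.171) = 15.19/114.8 = 0.1323

0.13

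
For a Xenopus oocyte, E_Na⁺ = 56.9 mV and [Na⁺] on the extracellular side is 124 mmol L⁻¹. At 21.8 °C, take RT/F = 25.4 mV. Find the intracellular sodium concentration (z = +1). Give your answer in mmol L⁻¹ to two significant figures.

Nernst: E = (25.4/1) · ln([out]/[in]), so ln([out]/[in]) = 56.9 × 1 / 25.4 = 2.2402.
[out]/[in] = e^(2.2402) = 9.395.
[in] = 124 / 9.395 = 13.2 mmol L⁻¹.

13 mmol L⁻¹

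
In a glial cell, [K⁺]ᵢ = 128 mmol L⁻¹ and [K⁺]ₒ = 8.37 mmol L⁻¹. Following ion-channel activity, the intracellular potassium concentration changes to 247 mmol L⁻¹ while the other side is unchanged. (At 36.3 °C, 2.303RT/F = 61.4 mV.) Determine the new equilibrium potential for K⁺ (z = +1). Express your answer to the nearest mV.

After the shift: [K⁺]_out = 8.37, [K⁺]_in = 247 mmol L⁻¹.
E_new = (61.4/1)·log₁₀(8.37/247) = 61.40 · (-1.4700) = -90.26 mV

-90 mV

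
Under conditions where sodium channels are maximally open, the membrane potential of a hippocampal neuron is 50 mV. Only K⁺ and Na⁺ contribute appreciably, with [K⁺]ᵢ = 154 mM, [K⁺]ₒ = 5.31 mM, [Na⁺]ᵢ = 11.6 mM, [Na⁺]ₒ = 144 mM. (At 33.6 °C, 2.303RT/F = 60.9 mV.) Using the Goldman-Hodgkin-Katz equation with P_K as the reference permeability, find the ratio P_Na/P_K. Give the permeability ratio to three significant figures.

15.1

Let α = P_Na/P_K. GHK: Vm = 60.9·log₁₀[(Kₒ + α·Naₒ)/(Kᵢ + α·Naᵢ)].
10^(Vm/60.9) = 10^(50.0/60.9) = 6.6224
So 6.6224·(Kᵢ + α·Naᵢ) = Kₒ + α·Naₒ → α = (6.6224·154.0 − 5.31) / (144.0 − 6.6224·11.6)
α = (1020 − 5.31) / (144.0 − 76.82) = 1015/67.18 = 15.1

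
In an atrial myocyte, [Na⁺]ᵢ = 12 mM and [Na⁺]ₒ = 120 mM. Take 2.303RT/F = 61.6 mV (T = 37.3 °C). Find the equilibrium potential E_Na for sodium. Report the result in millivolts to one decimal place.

E = (61.6/z) · log₁₀([Na⁺]_out/[Na⁺]_in) with z = +1.
= (61.6/1) · log₁₀(120/12) = 61.60 · log₁₀(10)
= 61.60 · (1.0000) = 61.60 mV

61.6 mV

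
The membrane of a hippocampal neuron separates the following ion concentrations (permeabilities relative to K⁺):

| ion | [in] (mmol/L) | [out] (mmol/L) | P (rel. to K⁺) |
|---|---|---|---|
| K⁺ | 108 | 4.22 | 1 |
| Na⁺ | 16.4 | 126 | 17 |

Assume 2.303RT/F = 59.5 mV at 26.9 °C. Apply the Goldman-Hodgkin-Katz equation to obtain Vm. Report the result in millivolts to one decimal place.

44.3 mV

Vm = 59.5 · log₁₀[(Σ P·[cation]ₒ + Σ P·[anion]ᵢ) / (Σ P·[cation]ᵢ + Σ P·[anion]ₒ)]
Numerator = 1×4.22 + 17×126 = 2146
Denominator = 1×108 + 17×16.4 = 386.8
Vm = 59.5 · log₁₀(5.5487) = 59.5 × (0.7442) = 44.28 mV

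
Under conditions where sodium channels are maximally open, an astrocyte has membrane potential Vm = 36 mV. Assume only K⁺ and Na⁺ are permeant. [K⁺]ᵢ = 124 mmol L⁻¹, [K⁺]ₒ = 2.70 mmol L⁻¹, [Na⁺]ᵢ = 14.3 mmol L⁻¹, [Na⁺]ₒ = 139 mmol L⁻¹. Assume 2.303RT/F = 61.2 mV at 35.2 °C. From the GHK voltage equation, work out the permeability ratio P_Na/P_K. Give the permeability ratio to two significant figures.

5.7

Let α = P_Na/P_K. GHK: Vm = 61.2·log₁₀[(Kₒ + α·Naₒ)/(Kᵢ + α·Naᵢ)].
10^(Vm/61.2) = 10^(36.0/61.2) = 3.8747
So 3.8747·(Kᵢ + α·Naᵢ) = Kₒ + α·Naₒ → α = (3.8747·124.0 − 2.7) / (139.0 − 3.8747·14.3)
α = (480.5 − 2.7) / (139.0 − 55.41) = 477.8/83.59 = 5.715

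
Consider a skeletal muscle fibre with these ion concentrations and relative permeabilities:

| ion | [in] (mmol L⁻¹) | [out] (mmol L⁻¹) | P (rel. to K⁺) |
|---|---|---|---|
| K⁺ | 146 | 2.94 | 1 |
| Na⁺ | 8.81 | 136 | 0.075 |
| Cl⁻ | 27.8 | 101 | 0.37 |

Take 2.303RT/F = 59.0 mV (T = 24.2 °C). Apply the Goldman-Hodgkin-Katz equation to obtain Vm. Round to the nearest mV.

Vm = 59.0 · log₁₀[(Σ P·[cation]ₒ + Σ P·[anion]ᵢ) / (Σ P·[cation]ᵢ + Σ P·[anion]ₒ)]
Numerator = 1×2.94 + 0.075×136 + 0.37×27.8 = 23.43
Denominator = 1×146 + 0.075×8.81 + 0.37×101 = 184
Vm = 59.0 · log₁₀(0.12729) = 59.0 × (-0.8952) = -52.82 mV

-53 mV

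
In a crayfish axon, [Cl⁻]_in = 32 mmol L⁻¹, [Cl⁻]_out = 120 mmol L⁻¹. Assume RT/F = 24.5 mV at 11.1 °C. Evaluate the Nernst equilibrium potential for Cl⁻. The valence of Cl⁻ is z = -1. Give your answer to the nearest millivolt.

-32 mV

E = (24.5/z) · ln([Cl⁻]_out/[Cl⁻]_in) with z = -1.
For an anion, dividing by z = -1 reverses the sign.
= (24.5/-1) · ln(120/32) = -24.50 · ln(3.75)
= -24.50 · (1.3218) = -32.38 mV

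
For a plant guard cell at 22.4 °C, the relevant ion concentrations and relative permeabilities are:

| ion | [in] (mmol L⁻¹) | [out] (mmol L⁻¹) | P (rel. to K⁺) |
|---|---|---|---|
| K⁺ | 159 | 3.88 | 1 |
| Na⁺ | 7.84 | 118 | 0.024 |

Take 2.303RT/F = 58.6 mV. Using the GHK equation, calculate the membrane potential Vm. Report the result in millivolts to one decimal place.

-80.6 mV

Vm = 58.6 · log₁₀[(Σ P·[cation]ₒ + Σ P·[anion]ᵢ) / (Σ P·[cation]ᵢ + Σ P·[anion]ₒ)]
Numerator = 1×3.88 + 0.024×118 = 6.712
Denominator = 1×159 + 0.024×7.84 = 159.2
Vm = 58.6 · log₁₀(0.042164) = 58.6 × (-1.3751) = -80.58 mV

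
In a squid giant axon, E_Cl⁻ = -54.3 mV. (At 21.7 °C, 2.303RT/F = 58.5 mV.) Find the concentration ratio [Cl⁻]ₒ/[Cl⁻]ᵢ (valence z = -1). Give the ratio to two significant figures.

8.5

log₁₀([out]/[in]) = E·z/(58.5) = -54.3 × -1 / 58.5 = 0.9282
[out]/[in] = 10^(0.9282) = 8.476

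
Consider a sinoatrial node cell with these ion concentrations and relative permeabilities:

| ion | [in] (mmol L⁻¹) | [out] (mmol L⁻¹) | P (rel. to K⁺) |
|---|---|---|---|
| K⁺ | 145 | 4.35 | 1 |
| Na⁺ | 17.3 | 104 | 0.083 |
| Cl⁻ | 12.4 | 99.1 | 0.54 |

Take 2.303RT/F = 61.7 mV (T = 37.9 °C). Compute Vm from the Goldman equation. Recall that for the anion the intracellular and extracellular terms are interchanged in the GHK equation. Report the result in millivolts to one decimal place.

-62.1 mV

Vm = 61.7 · log₁₀[(Σ P·[cation]ₒ + Σ P·[anion]ᵢ) / (Σ P·[cation]ᵢ + Σ P·[anion]ₒ)]
Numerator = 1×4.35 + 0.083×104 + 0.54×12.4 = 19.68
Denominator = 1×145 + 0.083×17.3 + 0.54×99.1 = 199.9
Vm = 61.7 · log₁₀(0.098415) = 61.7 × (-1.0069) = -62.13 mV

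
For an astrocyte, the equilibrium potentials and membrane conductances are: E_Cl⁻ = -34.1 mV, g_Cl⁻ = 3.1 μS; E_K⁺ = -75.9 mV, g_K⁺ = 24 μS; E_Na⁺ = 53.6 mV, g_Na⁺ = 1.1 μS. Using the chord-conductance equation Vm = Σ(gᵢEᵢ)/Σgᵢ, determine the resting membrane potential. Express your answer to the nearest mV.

-66 mV

Σ gᵢEᵢ = 3.1·(-34.1) + 24·(-75.9) + 1.1·(53.6) = -1868.35
Σ gᵢ = 3.1 + 24 + 1.1 = 28.2
Vm = -1868.35 / 28.2 = -66.25 mV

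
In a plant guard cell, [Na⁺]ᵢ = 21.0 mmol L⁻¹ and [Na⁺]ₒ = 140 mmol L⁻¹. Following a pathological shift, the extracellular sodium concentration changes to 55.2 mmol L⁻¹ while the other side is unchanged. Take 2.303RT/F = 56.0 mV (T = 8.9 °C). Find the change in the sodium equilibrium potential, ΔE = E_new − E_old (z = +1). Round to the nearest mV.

-23 mV

E_old = (56.0/1)·log₁₀(140/21.0) = 46.14 mV
E_new = (56.0/1)·log₁₀(55.2/21.0) = 23.50 mV
ΔE = 23.50 − (46.14) = -22.63 mV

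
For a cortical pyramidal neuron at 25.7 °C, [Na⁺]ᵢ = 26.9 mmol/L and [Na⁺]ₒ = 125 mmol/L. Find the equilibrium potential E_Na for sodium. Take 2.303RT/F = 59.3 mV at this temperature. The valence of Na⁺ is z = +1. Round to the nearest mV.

40 mV

E = (59.3/z) · log₁₀([Na⁺]_out/[Na⁺]_in) with z = +1.
= (59.3/1) · log₁₀(125/26.9) = 59.30 · log₁₀(4.647)
= 59.30 · (0.6672) = 39.56 mV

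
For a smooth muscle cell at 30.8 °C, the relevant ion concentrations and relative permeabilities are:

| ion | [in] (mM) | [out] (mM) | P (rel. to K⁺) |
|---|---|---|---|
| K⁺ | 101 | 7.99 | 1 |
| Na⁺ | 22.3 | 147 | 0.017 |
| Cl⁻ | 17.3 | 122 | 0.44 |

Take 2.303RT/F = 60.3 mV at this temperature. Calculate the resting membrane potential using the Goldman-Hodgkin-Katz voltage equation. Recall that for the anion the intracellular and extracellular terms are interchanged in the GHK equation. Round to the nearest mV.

-56 mV

Vm = 60.3 · log₁₀[(Σ P·[cation]ₒ + Σ P·[anion]ᵢ) / (Σ P·[cation]ᵢ + Σ P·[anion]ₒ)]
Numerator = 1×7.99 + 0.017×147 + 0.44×17.3 = 18.1
Denominator = 1×101 + 0.017×22.3 + 0.44×122 = 155.1
Vm = 60.3 · log₁₀(0.11674) = 60.3 × (-0.9328) = -56.25 mV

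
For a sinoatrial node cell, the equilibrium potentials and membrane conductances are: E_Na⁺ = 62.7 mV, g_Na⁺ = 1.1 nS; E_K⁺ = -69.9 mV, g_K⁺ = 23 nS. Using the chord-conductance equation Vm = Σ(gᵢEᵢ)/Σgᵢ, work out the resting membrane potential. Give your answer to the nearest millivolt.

-64 mV

Σ gᵢEᵢ = 1.1·(62.7) + 23·(-69.9) = -1538.73
Σ gᵢ = 1.1 + 23 = 24.1
Vm = -1538.73 / 24.1 = -63.85 mV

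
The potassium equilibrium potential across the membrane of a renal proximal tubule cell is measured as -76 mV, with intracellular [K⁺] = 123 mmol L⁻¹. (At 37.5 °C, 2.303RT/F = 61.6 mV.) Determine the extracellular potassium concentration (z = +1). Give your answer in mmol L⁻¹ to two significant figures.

Nernst: E = (61.6/1) · log₁₀([out]/[in]), so log₁₀([out]/[in]) = -76.0 × 1 / 61.6 = -1.2338.
[out]/[in] = 10^(-1.2338) = 0.05838.
[out] = 0.05838 × 123 = 7.18 mmol L⁻¹.

7.2 mmol L⁻¹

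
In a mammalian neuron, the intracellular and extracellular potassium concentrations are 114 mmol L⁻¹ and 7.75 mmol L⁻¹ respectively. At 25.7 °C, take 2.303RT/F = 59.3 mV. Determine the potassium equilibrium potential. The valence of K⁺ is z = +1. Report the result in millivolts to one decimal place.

-69.2 mV

E = (59.3/z) · log₁₀([K⁺]_out/[K⁺]_in) with z = +1.
= (59.3/1) · log₁₀(7.75/114) = 59.30 · log₁₀(0.06798)
= 59.30 · (-1.1676) = -69.24 mV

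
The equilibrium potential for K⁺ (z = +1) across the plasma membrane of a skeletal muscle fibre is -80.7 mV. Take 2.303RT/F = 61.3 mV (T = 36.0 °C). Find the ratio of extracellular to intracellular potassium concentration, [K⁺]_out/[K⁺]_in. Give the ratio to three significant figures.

0.0483

log₁₀([out]/[in]) = E·z/(61.3) = -80.7 × 1 / 61.3 = -1.3165
[out]/[in] = 10^(-1.3165) = 0.04825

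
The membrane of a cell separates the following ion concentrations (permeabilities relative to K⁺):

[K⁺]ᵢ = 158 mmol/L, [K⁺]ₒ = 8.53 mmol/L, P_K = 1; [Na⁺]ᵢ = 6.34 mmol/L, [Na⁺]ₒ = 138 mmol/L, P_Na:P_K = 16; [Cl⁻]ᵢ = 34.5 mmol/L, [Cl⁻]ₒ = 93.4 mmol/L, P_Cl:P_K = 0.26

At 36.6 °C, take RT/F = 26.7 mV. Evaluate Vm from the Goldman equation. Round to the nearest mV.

Vm = 26.7 · ln[(Σ P·[cation]ₒ + Σ P·[anion]ᵢ) / (Σ P·[cation]ᵢ + Σ P·[anion]ₒ)]
Numerator = 1×8.53 + 16×138 + 0.26×34.5 = 2226
Denominator = 1×158 + 16×6.34 + 0.26×93.4 = 283.7
Vm = 26.7 · ln(7.8439) = 26.7 × (2.0597) = 54.99 mV

55 mV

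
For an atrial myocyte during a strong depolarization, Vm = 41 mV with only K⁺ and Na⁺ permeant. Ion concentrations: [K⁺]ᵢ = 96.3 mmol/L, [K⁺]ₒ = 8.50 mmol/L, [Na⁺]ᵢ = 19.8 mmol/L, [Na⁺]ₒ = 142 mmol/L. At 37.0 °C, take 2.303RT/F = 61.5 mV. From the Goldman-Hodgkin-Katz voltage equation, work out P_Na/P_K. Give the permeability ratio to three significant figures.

Let α = P_Na/P_K. GHK: Vm = 61.5·log₁₀[(Kₒ + α·Naₒ)/(Kᵢ + α·Naᵢ)].
10^(Vm/61.5) = 10^(41.0/61.5) = 4.6416
So 4.6416·(Kᵢ + α·Naᵢ) = Kₒ + α·Naₒ → α = (4.6416·96.3 − 8.5) / (142.0 − 4.6416·19.8)
α = (447 − 8.5) / (142.0 − 91.9) = 438.5/50.1 = 8.753

8.75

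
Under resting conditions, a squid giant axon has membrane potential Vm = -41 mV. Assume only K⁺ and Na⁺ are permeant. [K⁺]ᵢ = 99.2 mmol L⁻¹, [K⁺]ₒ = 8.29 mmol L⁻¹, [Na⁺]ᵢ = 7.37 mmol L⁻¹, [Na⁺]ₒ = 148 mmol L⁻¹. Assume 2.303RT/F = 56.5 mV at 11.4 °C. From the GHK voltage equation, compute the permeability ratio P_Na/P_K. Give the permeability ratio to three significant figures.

Let α = P_Na/P_K. GHK: Vm = 56.5·log₁₀[(Kₒ + α·Naₒ)/(Kᵢ + α·Naᵢ)].
10^(Vm/56.5) = 10^(-41.0/56.5) = 0.18808
So 0.18808·(Kᵢ + α·Naᵢ) = Kₒ + α·Naₒ → α = (0.18808·99.2 − 8.29) / (148.0 − 0.18808·7.37)
α = (18.66 − 8.29) / (148.0 − 1.386) = 10.37/146.6 = 0.07071

0.0707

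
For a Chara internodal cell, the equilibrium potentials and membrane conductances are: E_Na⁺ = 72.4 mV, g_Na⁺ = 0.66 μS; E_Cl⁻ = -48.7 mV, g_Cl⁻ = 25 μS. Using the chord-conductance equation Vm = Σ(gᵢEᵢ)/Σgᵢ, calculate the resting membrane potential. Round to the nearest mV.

-46 mV

Σ gᵢEᵢ = 0.66·(72.4) + 25·(-48.7) = -1169.72
Σ gᵢ = 0.66 + 25 = 25.66
Vm = -1169.72 / 25.66 = -45.59 mV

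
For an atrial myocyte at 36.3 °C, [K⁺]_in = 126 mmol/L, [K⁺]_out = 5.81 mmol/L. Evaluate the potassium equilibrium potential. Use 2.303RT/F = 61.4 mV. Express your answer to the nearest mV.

E = (61.4/z) · log₁₀([K⁺]_out/[K⁺]_in) with z = +1.
= (61.4/1) · log₁₀(5.81/126) = 61.40 · log₁₀(0.04611)
= 61.40 · (-1.3362) = -82.04 mV

-82 mV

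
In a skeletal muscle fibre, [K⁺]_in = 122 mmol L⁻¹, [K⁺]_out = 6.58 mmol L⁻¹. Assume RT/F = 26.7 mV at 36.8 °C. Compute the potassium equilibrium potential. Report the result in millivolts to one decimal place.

-78.0 mV

E = (26.7/z) · ln([K⁺]_out/[K⁺]_in) with z = +1.
= (26.7/1) · ln(6.58/122) = 26.70 · ln(0.05393)
= 26.70 · (-2.9200) = -77.96 mV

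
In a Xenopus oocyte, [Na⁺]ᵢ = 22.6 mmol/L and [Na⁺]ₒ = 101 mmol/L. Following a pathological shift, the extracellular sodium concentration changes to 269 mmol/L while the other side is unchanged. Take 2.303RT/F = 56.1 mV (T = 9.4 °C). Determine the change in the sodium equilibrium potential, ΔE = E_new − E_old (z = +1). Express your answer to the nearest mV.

24 mV

E_old = (56.1/1)·log₁₀(101/22.6) = 36.48 mV
E_new = (56.1/1)·log₁₀(269/22.6) = 60.34 mV
ΔE = 60.34 − (36.48) = 23.87 mV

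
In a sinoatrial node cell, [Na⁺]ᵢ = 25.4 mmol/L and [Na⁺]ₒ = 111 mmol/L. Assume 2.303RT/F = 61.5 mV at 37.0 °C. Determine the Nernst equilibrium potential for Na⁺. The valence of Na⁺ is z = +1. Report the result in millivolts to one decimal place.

39.4 mV

E = (61.5/z) · log₁₀([Na⁺]_out/[Na⁺]_in) with z = +1.
= (61.5/1) · log₁₀(111/25.4) = 61.50 · log₁₀(4.37)
= 61.50 · (0.6405) = 39.39 mV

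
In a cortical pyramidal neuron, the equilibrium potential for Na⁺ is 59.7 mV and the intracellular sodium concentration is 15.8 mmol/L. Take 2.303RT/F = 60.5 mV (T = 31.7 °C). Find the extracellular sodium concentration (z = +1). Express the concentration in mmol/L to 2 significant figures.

Nernst: E = (60.5/1) · log₁₀([out]/[in]), so log₁₀([out]/[in]) = 59.7 × 1 / 60.5 = 0.9868.
[out]/[in] = 10^(0.9868) = 9.7.
[out] = 9.7 × 15.8 = 153.3 mmol/L.

150 mmol/L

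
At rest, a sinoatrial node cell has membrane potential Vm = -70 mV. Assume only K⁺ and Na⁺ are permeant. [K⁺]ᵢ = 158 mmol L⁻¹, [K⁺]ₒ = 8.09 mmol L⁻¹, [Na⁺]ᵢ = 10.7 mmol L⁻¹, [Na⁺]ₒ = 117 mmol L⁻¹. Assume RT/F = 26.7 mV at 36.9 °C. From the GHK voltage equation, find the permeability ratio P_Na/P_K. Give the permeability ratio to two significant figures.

0.029

Let α = P_Na/P_K. GHK: Vm = 26.7·ln[(Kₒ + α·Naₒ)/(Kᵢ + α·Naᵢ)].
e^(Vm/26.7) = e^(-70.0/26.7) = 0.072678
So 0.072678·(Kᵢ + α·Naᵢ) = Kₒ + α·Naₒ → α = (0.072678·158.0 − 8.09) / (117.0 − 0.072678·10.7)
α = (11.48 − 8.09) / (117.0 − 0.7776) = 3.393/116.2 = 0.02919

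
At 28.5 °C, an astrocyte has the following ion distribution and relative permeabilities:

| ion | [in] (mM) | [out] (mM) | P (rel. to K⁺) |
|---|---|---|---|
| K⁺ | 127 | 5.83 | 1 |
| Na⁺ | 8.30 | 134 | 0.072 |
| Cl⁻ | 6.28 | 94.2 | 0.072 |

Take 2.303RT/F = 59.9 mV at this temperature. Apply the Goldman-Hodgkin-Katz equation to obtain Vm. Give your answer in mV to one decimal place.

Vm = 59.9 · log₁₀[(Σ P·[cation]ₒ + Σ P·[anion]ᵢ) / (Σ P·[cation]ᵢ + Σ P·[anion]ₒ)]
Numerator = 1×5.83 + 0.072×134 + 0.072×6.28 = 15.93
Denominator = 1×127 + 0.072×8.30 + 0.072×94.2 = 134.4
Vm = 59.9 · log₁₀(0.11855) = 59.9 × (-0.9261) = -55.47 mV

-55.5 mV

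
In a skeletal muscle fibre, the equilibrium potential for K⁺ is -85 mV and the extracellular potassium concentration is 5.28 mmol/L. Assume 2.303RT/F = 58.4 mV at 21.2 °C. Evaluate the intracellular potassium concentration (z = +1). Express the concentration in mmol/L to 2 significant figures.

Nernst: E = (58.4/1) · log₁₀([out]/[in]), so log₁₀([out]/[in]) = -85.0 × 1 / 58.4 = -1.4555.
[out]/[in] = 10^(-1.4555) = 0.03504.
[in] = 5.28 / 0.03504 = 150.7 mmol/L.

150 mmol/L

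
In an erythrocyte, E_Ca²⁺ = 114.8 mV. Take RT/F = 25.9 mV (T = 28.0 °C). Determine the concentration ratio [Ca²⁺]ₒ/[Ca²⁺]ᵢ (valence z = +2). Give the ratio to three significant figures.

ln([out]/[in]) = E·z/(25.9) = 114.8 × 2 / 25.9 = 8.8649
[out]/[in] = e^(8.8649) = 7079

7080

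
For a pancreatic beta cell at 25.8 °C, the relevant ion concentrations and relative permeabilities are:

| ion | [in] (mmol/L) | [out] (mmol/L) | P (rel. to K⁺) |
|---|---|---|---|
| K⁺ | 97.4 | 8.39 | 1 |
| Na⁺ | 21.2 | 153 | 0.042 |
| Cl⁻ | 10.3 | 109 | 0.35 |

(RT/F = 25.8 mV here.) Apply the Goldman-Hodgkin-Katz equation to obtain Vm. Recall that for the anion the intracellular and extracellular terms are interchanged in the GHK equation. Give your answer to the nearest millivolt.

Vm = 25.8 · ln[(Σ P·[cation]ₒ + Σ P·[anion]ᵢ) / (Σ P·[cation]ᵢ + Σ P·[anion]ₒ)]
Numerator = 1×8.39 + 0.042×153 + 0.35×10.3 = 18.42
Denominator = 1×97.4 + 0.042×21.2 + 0.35×109 = 136.4
Vm = 25.8 · ln(0.13501) = 25.8 × (-2.0024) = -51.66 mV

-52 mV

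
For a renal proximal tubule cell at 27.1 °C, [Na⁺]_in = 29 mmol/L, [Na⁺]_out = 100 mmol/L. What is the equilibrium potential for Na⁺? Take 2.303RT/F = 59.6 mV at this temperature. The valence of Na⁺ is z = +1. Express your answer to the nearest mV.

E = (59.6/z) · log₁₀([Na⁺]_out/[Na⁺]_in) with z = +1.
= (59.6/1) · log₁₀(100/29) = 59.60 · log₁₀(3.448)
= 59.60 · (0.5376) = 32.04 mV

32 mV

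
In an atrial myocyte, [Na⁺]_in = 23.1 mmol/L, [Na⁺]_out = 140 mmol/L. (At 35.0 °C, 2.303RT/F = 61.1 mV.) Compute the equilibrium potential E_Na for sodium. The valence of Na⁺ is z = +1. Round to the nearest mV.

E = (61.1/z) · log₁₀([Na⁺]_out/[Na⁺]_in) with z = +1.
= (61.1/1) · log₁₀(140/23.1) = 61.10 · log₁₀(6.061)
= 61.10 · (0.7825) = 47.81 mV

48 mV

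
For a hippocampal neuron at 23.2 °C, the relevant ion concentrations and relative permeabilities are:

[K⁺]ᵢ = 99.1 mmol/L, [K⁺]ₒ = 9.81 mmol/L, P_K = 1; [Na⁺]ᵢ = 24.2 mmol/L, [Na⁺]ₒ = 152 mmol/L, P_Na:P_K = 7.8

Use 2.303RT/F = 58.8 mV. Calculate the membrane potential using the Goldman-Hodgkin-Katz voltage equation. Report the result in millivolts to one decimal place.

Vm = 58.8 · log₁₀[(Σ P·[cation]ₒ + Σ P·[anion]ᵢ) / (Σ P·[cation]ᵢ + Σ P·[anion]ₒ)]
Numerator = 1×9.81 + 7.8×152 = 1195
Denominator = 1×99.1 + 7.8×24.2 = 287.9
Vm = 58.8 · log₁₀(4.1527) = 58.8 × (0.6183) = 36.36 mV

36.4 mV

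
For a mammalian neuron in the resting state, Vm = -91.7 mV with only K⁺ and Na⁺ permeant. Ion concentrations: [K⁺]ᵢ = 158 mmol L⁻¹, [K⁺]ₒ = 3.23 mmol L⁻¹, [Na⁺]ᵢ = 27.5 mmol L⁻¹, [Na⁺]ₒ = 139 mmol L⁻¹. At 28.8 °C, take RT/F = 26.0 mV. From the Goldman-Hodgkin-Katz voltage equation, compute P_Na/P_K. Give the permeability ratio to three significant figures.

0.0102

Let α = P_Na/P_K. GHK: Vm = 26.0·ln[(Kₒ + α·Naₒ)/(Kᵢ + α·Naᵢ)].
e^(Vm/26.0) = e^(-91.7/26.0) = 0.029395
So 0.029395·(Kᵢ + α·Naᵢ) = Kₒ + α·Naₒ → α = (0.029395·158.0 − 3.23) / (139.0 − 0.029395·27.5)
α = (4.644 − 3.23) / (139.0 − 0.8084) = 1.414/138.2 = 0.01024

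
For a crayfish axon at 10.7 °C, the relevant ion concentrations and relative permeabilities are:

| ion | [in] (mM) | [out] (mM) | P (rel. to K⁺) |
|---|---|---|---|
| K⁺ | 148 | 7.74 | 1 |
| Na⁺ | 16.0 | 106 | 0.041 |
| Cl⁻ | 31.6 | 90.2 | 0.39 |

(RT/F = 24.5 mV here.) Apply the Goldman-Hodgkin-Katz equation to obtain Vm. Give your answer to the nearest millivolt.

-49 mV

Vm = 24.5 · ln[(Σ P·[cation]ₒ + Σ P·[anion]ᵢ) / (Σ P·[cation]ᵢ + Σ P·[anion]ₒ)]
Numerator = 1×7.74 + 0.041×106 + 0.39×31.6 = 24.41
Denominator = 1×148 + 0.041×16.0 + 0.39×90.2 = 183.8
Vm = 24.5 · ln(0.13278) = 24.5 × (-2.0190) = -49.47 mV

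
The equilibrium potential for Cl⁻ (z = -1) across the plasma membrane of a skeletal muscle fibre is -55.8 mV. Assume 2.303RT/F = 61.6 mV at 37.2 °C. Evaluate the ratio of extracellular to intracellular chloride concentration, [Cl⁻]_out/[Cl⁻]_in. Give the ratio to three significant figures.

log₁₀([out]/[in]) = E·z/(61.6) = -55.8 × -1 / 61.6 = 0.9058
[out]/[in] = 10^(0.9058) = 8.051

8.05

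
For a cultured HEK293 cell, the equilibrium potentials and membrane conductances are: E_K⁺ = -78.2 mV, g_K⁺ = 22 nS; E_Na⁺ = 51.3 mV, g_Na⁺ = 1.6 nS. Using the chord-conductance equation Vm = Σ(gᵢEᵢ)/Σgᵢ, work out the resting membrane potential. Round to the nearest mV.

-69 mV

Σ gᵢEᵢ = 22·(-78.2) + 1.6·(51.3) = -1638.32
Σ gᵢ = 22 + 1.6 = 23.6
Vm = -1638.32 / 23.6 = -69.42 mV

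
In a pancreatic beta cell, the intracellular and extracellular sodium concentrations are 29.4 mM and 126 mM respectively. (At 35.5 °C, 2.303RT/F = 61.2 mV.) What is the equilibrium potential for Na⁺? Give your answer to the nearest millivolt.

39 mV

E = (61.2/z) · log₁₀([Na⁺]_out/[Na⁺]_in) with z = +1.
= (61.2/1) · log₁₀(126/29.4) = 61.20 · log₁₀(4.286)
= 61.20 · (0.6320) = 38.68 mV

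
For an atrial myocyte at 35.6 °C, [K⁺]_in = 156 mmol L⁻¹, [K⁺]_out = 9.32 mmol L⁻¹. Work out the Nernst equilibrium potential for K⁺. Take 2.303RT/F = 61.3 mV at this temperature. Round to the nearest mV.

-75 mV

E = (61.3/z) · log₁₀([K⁺]_out/[K⁺]_in) with z = +1.
= (61.3/1) · log₁₀(9.32/156) = 61.30 · log₁₀(0.05974)
= 61.30 · (-1.2237) = -75.01 mV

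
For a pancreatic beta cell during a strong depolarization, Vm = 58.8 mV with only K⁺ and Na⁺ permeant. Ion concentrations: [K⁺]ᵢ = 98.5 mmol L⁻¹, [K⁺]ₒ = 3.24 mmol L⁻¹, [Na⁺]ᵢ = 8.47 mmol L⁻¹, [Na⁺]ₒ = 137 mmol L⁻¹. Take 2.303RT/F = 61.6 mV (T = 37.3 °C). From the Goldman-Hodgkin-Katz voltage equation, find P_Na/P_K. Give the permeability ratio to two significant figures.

15

Let α = P_Na/P_K. GHK: Vm = 61.6·log₁₀[(Kₒ + α·Naₒ)/(Kᵢ + α·Naᵢ)].
10^(Vm/61.6) = 10^(58.8/61.6) = 9.0063
So 9.0063·(Kᵢ + α·Naᵢ) = Kₒ + α·Naₒ → α = (9.0063·98.5 − 3.24) / (137.0 − 9.0063·8.47)
α = (887.1 − 3.24) / (137.0 − 76.28) = 883.9/60.72 = 14.56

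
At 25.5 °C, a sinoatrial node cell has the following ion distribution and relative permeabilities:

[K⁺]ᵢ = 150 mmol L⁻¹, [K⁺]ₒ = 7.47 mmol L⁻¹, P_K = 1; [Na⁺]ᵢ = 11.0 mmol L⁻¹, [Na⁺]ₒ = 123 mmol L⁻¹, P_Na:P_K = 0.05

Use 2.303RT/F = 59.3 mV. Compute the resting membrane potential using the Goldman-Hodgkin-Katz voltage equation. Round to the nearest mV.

-62 mV

Vm = 59.3 · log₁₀[(Σ P·[cation]ₒ + Σ P·[anion]ᵢ) / (Σ P·[cation]ᵢ + Σ P·[anion]ₒ)]
Numerator = 1×7.47 + 0.05×123 = 13.62
Denominator = 1×150 + 0.05×11.0 = 150.6
Vm = 59.3 · log₁₀(0.090468) = 59.3 × (-1.0435) = -61.88 mV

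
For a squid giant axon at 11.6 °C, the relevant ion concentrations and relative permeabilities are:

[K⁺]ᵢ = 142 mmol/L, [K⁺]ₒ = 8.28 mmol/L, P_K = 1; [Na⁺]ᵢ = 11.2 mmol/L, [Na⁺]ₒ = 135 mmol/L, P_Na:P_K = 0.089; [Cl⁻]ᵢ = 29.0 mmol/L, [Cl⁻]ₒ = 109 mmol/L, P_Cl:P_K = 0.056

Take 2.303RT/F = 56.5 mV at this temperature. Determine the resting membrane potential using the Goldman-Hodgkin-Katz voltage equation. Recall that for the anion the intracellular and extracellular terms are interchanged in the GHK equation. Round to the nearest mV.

-47 mV

Vm = 56.5 · log₁₀[(Σ P·[cation]ₒ + Σ P·[anion]ᵢ) / (Σ P·[cation]ᵢ + Σ P·[anion]ₒ)]
Numerator = 1×8.28 + 0.089×135 + 0.056×29.0 = 21.92
Denominator = 1×142 + 0.089×11.2 + 0.056×109 = 149.1
Vm = 56.5 · log₁₀(0.14701) = 56.5 × (-0.8327) = -47.05 mV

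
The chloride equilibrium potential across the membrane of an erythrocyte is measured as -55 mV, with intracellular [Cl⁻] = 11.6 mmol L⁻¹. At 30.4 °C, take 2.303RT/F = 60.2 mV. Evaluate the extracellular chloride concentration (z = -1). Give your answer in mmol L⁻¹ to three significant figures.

Nernst: E = (60.2/-1) · log₁₀([out]/[in]), so log₁₀([out]/[in]) = -55.0 × -1 / 60.2 = 0.9136.
[out]/[in] = 10^(0.9136) = 8.196.
[out] = 8.196 × 11.6 = 95.08 mmol L⁻¹.

95.1 mmol L⁻¹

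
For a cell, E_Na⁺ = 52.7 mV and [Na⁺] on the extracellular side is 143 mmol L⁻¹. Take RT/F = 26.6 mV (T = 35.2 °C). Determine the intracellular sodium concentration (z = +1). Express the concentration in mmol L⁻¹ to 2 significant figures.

Nernst: E = (26.6/1) · ln([out]/[in]), so ln([out]/[in]) = 52.7 × 1 / 26.6 = 1.9812.
[out]/[in] = e^(1.9812) = 7.251.
[in] = 143 / 7.251 = 19.72 mmol L⁻¹.

20 mmol L⁻¹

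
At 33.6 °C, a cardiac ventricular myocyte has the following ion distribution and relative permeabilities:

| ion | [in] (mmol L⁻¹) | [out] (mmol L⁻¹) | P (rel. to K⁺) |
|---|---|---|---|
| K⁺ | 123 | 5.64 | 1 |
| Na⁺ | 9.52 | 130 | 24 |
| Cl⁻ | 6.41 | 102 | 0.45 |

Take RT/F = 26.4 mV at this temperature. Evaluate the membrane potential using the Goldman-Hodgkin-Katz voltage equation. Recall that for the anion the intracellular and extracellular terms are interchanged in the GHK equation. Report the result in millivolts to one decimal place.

Vm = 26.4 · ln[(Σ P·[cation]ₒ + Σ P·[anion]ᵢ) / (Σ P·[cation]ᵢ + Σ P·[anion]ₒ)]
Numerator = 1×5.64 + 24×130 + 0.45×6.41 = 3129
Denominator = 1×123 + 24×9.52 + 0.45×102 = 397.4
Vm = 26.4 · ln(7.8729) = 26.4 × (2.0634) = 54.47 mV

54.5 mV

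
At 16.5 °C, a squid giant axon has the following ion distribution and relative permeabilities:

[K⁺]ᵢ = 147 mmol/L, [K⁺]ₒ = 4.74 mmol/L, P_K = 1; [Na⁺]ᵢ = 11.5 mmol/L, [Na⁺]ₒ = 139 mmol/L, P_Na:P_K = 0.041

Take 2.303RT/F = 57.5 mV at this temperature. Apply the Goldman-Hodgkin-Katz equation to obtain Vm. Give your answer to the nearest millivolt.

Vm = 57.5 · log₁₀[(Σ P·[cation]ₒ + Σ P·[anion]ᵢ) / (Σ P·[cation]ᵢ + Σ P·[anion]ₒ)]
Numerator = 1×4.74 + 0.041×139 = 10.44
Denominator = 1×147 + 0.041×11.5 = 147.5
Vm = 57.5 · log₁₀(0.070787) = 57.5 × (-1.1500) = -66.13 mV

-66 mV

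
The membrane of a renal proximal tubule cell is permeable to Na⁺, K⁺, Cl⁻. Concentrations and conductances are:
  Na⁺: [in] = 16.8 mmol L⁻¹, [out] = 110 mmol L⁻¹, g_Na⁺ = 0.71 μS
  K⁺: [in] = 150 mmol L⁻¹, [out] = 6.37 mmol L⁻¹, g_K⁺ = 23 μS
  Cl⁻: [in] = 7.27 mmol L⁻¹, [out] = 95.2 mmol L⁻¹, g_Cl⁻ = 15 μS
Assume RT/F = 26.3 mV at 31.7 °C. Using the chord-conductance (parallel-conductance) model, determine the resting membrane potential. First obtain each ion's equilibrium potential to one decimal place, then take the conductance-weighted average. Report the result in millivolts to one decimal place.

-74.7 mV

E_Na⁺ = (26.3/1)·ln(110/16.8) = 49.4 mV
E_K⁺ = (26.3/1)·ln(6.37/150) = -83.1 mV
E_Cl⁻ = (26.3/-1)·ln(95.2/7.27) = -67.6 mV
Vm = (Σ gᵢEᵢ)/(Σ gᵢ) = (0.71·49.4 + 23·-83.1 + 15·-67.6) / (0.71 + 23 + 15)
= -2890.23 / 38.71 = -74.66 mV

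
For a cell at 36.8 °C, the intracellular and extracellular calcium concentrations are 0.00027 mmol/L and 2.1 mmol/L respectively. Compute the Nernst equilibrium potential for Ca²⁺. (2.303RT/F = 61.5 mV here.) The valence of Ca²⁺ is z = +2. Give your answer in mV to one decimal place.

119.6 mV

E = (61.5/z) · log₁₀([Ca²⁺]_out/[Ca²⁺]_in) with z = +2.
= (61.5/2) · log₁₀(2.1/0.00027) = 30.75 · log₁₀(7778)
= 30.75 · (3.8909) = 119.64 mV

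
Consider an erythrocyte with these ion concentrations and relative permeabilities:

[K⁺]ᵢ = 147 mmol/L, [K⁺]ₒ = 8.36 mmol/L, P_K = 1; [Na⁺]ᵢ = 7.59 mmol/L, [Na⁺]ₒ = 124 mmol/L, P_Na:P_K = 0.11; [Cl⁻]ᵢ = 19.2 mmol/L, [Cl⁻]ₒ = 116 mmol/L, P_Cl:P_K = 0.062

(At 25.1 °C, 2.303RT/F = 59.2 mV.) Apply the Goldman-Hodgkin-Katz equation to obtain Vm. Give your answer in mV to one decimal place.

-48.8 mV

Vm = 59.2 · log₁₀[(Σ P·[cation]ₒ + Σ P·[anion]ᵢ) / (Σ P·[cation]ᵢ + Σ P·[anion]ₒ)]
Numerator = 1×8.36 + 0.11×124 + 0.062×19.2 = 23.19
Denominator = 1×147 + 0.11×7.59 + 0.062×116 = 155
Vm = 59.2 · log₁₀(0.14959) = 59.2 × (-0.8251) = -48.85 mV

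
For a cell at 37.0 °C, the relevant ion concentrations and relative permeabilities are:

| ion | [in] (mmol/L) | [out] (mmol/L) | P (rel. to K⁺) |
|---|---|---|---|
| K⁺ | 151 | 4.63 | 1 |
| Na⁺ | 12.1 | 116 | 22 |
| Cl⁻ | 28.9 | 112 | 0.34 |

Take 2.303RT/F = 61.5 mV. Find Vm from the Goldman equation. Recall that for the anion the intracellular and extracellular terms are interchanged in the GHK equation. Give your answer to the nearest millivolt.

46 mV

Vm = 61.5 · log₁₀[(Σ P·[cation]ₒ + Σ P·[anion]ᵢ) / (Σ P·[cation]ᵢ + Σ P·[anion]ₒ)]
Numerator = 1×4.63 + 22×116 + 0.34×28.9 = 2566
Denominator = 1×151 + 22×12.1 + 0.34×112 = 455.3
Vm = 61.5 · log₁₀(5.6371) = 61.5 × (0.7511) = 46.19 mV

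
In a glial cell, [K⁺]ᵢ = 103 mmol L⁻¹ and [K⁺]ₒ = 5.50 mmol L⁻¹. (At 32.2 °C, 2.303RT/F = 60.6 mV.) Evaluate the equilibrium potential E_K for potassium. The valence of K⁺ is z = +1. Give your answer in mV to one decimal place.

E = (60.6/z) · log₁₀([K⁺]_out/[K⁺]_in) with z = +1.
= (60.6/1) · log₁₀(5.50/103) = 60.60 · log₁₀(0.0534)
= 60.60 · (-1.2725) = -77.11 mV

-77.1 mV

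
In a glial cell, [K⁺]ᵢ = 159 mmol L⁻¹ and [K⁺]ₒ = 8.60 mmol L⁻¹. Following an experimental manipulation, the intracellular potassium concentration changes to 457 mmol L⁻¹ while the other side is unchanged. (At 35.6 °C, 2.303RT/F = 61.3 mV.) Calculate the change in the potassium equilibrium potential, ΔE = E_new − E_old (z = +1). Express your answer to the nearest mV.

E_old = (61.3/1)·log₁₀(8.60/159) = -77.66 mV
E_new = (61.3/1)·log₁₀(8.60/457) = -105.77 mV
ΔE = -105.77 − (-77.66) = -28.11 mV

-28 mV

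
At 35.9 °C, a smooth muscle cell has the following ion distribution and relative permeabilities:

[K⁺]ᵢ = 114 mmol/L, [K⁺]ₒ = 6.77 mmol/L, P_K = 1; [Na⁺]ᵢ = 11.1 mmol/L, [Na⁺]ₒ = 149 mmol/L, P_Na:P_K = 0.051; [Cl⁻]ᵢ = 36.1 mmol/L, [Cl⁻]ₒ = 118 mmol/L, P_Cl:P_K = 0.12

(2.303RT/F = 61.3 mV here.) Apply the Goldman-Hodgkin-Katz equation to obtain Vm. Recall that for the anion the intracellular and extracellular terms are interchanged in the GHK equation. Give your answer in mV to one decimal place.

Vm = 61.3 · log₁₀[(Σ P·[cation]ₒ + Σ P·[anion]ᵢ) / (Σ P·[cation]ᵢ + Σ P·[anion]ₒ)]
Numerator = 1×6.77 + 0.051×149 + 0.12×36.1 = 18.7
Denominator = 1×114 + 0.051×11.1 + 0.12×118 = 128.7
Vm = 61.3 · log₁₀(0.14528) = 61.3 × (-0.8378) = -51.36 mV

-51.4 mV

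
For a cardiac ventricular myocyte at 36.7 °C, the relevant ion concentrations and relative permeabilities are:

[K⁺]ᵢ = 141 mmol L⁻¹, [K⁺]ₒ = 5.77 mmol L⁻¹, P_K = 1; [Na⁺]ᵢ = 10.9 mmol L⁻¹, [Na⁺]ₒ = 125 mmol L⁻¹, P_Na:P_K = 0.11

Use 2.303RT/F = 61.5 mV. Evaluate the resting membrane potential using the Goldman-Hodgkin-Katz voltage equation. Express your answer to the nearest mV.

Vm = 61.5 · log₁₀[(Σ P·[cation]ₒ + Σ P·[anion]ᵢ) / (Σ P·[cation]ᵢ + Σ P·[anion]ₒ)]
Numerator = 1×5.77 + 0.11×125 = 19.52
Denominator = 1×141 + 0.11×10.9 = 142.2
Vm = 61.5 · log₁₀(0.13727) = 61.5 × (-0.8624) = -53.04 mV

-53 mV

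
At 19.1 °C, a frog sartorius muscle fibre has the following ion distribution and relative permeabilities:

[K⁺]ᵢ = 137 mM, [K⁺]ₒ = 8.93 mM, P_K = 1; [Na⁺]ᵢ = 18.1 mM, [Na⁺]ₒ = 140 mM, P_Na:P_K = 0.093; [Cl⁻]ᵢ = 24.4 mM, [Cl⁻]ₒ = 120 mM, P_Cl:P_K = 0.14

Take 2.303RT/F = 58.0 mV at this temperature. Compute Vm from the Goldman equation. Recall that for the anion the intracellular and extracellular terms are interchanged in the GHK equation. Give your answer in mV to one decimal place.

Vm = 58.0 · log₁₀[(Σ P·[cation]ₒ + Σ P·[anion]ᵢ) / (Σ P·[cation]ᵢ + Σ P·[anion]ₒ)]
Numerator = 1×8.93 + 0.093×140 + 0.14×24.4 = 25.37
Denominator = 1×137 + 0.093×18.1 + 0.14×120 = 155.5
Vm = 58.0 · log₁₀(0.16314) = 58.0 × (-0.7874) = -45.67 mV

-45.7 mV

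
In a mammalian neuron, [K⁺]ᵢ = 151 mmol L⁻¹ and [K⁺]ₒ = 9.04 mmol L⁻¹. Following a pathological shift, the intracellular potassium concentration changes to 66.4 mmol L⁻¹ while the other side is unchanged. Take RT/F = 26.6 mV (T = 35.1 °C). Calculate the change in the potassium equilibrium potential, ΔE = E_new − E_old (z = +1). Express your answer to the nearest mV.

22 mV

E_old = (26.6/1)·ln(9.04/151) = -74.90 mV
E_new = (26.6/1)·ln(9.04/66.4) = -53.04 mV
ΔE = -53.04 − (-74.90) = 21.85 mV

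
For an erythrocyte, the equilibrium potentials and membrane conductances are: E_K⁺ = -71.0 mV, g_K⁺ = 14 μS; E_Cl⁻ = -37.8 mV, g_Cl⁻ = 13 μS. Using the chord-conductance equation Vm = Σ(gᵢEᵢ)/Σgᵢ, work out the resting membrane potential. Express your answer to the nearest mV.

Σ gᵢEᵢ = 14·(-71.0) + 13·(-37.8) = -1485.40
Σ gᵢ = 14 + 13 = 27
Vm = -1485.40 / 27 = -55.01 mV

-55 mV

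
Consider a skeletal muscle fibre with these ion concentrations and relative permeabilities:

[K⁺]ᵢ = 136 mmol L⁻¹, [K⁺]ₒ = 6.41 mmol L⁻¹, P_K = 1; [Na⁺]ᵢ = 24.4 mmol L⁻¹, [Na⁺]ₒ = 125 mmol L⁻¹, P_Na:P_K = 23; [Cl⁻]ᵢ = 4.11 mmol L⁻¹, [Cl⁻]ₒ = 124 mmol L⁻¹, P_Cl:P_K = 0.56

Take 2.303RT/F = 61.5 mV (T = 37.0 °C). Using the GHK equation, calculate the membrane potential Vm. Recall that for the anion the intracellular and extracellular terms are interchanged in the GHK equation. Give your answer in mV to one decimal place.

35.4 mV

Vm = 61.5 · log₁₀[(Σ P·[cation]ₒ + Σ P·[anion]ᵢ) / (Σ P·[cation]ᵢ + Σ P·[anion]ₒ)]
Numerator = 1×6.41 + 23×125 + 0.56×4.11 = 2884
Denominator = 1×136 + 23×24.4 + 0.56×124 = 766.6
Vm = 61.5 · log₁₀(3.7615) = 61.5 × (0.5754) = 35.38 mV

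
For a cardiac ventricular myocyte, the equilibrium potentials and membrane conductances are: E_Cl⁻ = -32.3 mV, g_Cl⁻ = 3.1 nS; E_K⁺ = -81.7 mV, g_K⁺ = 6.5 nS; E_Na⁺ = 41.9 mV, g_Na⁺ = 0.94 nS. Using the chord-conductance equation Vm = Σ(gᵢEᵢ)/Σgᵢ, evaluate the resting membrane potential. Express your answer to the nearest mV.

Σ gᵢEᵢ = 3.1·(-32.3) + 6.5·(-81.7) + 0.94·(41.9) = -591.79
Σ gᵢ = 3.1 + 6.5 + 0.94 = 10.54
Vm = -591.79 / 10.54 = -56.15 mV

-56 mV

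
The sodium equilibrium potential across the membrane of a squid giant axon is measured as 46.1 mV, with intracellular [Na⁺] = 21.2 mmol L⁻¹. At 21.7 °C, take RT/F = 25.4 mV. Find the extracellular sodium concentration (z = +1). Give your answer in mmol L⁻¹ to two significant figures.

130 mmol L⁻¹

Nernst: E = (25.4/1) · ln([out]/[in]), so ln([out]/[in]) = 46.1 × 1 / 25.4 = 1.8150.
[out]/[in] = e^(1.8150) = 6.141.
[out] = 6.141 × 21.2 = 130.2 mmol L⁻¹.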